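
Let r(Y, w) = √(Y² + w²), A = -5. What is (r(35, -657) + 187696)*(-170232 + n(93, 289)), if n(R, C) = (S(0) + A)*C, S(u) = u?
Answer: -32223086192 - 171677*√432874 ≈ -3.2336e+10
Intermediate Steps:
n(R, C) = -5*C (n(R, C) = (0 - 5)*C = -5*C)
(r(35, -657) + 187696)*(-170232 + n(93, 289)) = (√(35² + (-657)²) + 187696)*(-170232 - 5*289) = (√(1225 + 431649) + 187696)*(-170232 - 1445) = (√432874 + 187696)*(-171677) = (187696 + √432874)*(-171677) = -32223086192 - 171677*√432874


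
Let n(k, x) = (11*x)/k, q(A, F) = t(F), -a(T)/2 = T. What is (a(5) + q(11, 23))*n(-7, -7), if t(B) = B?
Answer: 143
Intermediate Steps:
a(T) = -2*T
q(A, F) = F
n(k, x) = 11*x/k
(a(5) + q(11, 23))*n(-7, -7) = (-2*5 + 23)*(11*(-7)/(-7)) = (-10 + 23)*(11*(-7)*(-⅐)) = 13*11 = 143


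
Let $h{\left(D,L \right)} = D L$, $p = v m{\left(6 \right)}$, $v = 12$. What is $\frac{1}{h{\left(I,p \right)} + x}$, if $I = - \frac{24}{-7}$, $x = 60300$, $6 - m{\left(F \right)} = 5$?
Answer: $\frac{7}{422388} \approx 1.6572 \cdot 10^{-5}$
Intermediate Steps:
$m{\left(F \right)} = 1$ ($m{\left(F \right)} = 6 - 5 = 1$)
$I = \frac{24}{7}$ ($I = \left(-24\right) \left(- \frac{1}{7}\right) = \frac{24}{7} \approx 3.4286$)
$p = 12$ ($p = 12 \cdot 1 = 12$)
$\frac{1}{h{\left(I,p \right)} + x} = \frac{1}{\frac{24}{7} \cdot 12 + 60300} = \frac{1}{\frac{288}{7} + 60300} = \frac{1}{\frac{422388}{7}} = \frac{7}{422388}$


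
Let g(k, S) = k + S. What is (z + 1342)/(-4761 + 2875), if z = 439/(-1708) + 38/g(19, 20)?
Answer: -89441087/125630232 ≈ -0.71194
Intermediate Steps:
g(k, S) = S + k
z = 47783/66612 (z = 439/(-1708) + 38/(20 + 19) = 439*(-1/1708) + 38/39 = -439/1708 + 38*(1/39) = -439/1708 + 38/39 = 47783/66612 ≈ 0.71733)
(z + 1342)/(-4761 + 2875) = (47783/66612 + 1342)/(-4761 + 2875) = (89441087/66612)/(-1886) = (89441087/66612)*(-1/1886) = -89441087/125630232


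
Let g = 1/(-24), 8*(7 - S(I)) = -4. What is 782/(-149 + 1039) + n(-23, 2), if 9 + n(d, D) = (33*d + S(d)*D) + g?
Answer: -8033101/10680 ≈ -752.16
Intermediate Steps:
S(I) = 15/2 (S(I) = 7 - ⅛*(-4) = 7 + ½ = 15/2)
g = -1/24 ≈ -0.041667
n(d, D) = -217/24 + 33*d + 15*D/2 (n(d, D) = -9 + ((33*d + 15*D/2) - 1/24) = -9 + (-1/24 + 33*d + 15*D/2) = -217/24 + 33*d + 15*D/2)
782/(-149 + 1039) + n(-23, 2) = 782/(-149 + 1039) + (-217/24 + 33*(-23) + (15/2)*2) = 782/890 + (-217/24 - 759 + 15) = 782*(1/890) - 18073/24 = 391/445 - 18073/24 = -8033101/10680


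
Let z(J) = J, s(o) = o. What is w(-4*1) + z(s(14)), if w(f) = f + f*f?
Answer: 26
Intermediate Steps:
w(f) = f + f²
w(-4*1) + z(s(14)) = (-4*1)*(1 - 4*1) + 14 = -4*(1 - 4) + 14 = -4*(-3) + 14 = 12 + 14 = 26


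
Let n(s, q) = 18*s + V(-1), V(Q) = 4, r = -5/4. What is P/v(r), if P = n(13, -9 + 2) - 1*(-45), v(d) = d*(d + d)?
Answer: 2264/25 ≈ 90.560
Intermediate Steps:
r = -5/4 (r = -5*¼ = -5/4 ≈ -1.2500)
n(s, q) = 4 + 18*s (n(s, q) = 18*s + 4 = 4 + 18*s)
v(d) = 2*d² (v(d) = d*(2*d) = 2*d²)
P = 283 (P = (4 + 18*13) - 1*(-45) = (4 + 234) + 45 = 238 + 45 = 283)
P/v(r) = 283/((2*(-5/4)²)) = 283/((2*(25/16))) = 283/(25/8) = 283*(8/25) = 2264/25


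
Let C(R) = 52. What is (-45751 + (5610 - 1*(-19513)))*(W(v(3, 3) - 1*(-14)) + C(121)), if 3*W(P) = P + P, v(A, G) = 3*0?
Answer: -1265184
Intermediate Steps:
v(A, G) = 0
W(P) = 2*P/3 (W(P) = (P + P)/3 = (2*P)/3 = 2*P/3)
(-45751 + (5610 - 1*(-19513)))*(W(v(3, 3) - 1*(-14)) + C(121)) = (-45751 + (5610 - 1*(-19513)))*(2*(0 - 1*(-14))/3 + 52) = (-45751 + (5610 + 19513))*(2*(0 + 14)/3 + 52) = (-45751 + 25123)*((⅔)*14 + 52) = -20628*(28/3 + 52) = -20628*184/3 = -1265184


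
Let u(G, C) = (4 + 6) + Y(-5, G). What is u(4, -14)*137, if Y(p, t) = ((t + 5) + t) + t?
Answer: 3699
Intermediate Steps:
Y(p, t) = 5 + 3*t (Y(p, t) = ((5 + t) + t) + t = (5 + 2*t) + t = 5 + 3*t)
u(G, C) = 15 + 3*G (u(G, C) = (4 + 6) + (5 + 3*G) = 10 + (5 + 3*G) = 15 + 3*G)
u(4, -14)*137 = (15 + 3*4)*137 = (15 + 12)*137 = 27*137 = 3699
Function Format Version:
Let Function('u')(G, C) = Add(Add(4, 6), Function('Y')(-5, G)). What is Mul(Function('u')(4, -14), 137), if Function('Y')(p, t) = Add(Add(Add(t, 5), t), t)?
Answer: 3699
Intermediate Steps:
Function('Y')(p, t) = Add(5, Mul(3, t)) (Function('Y')(p, t) = Add(Add(Add(5, t), t), t) = Add(Add(5, Mul(2, t)), t) = Add(5, Mul(3, t)))
Function('u')(G, C) = Add(15, Mul(3, G)) (Function('u')(G, C) = Add(Add(4, 6), Add(5, Mul(3, G))) = Add(10, Add(5, Mul(3, G))) = Add(15, Mul(3, G)))
Mul(Function('u')(4, -14), 137) = Mul(Add(15, Mul(3, 4)), 137) = Mul(Add(15, 12), 137) = Mul(27, 137) = 3699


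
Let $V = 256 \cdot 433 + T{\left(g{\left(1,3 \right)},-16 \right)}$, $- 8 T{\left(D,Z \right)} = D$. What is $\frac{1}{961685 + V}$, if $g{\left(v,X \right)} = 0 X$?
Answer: $\frac{1}{1072533} \approx 9.3237 \cdot 10^{-7}$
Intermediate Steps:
$g{\left(v,X \right)} = 0$
$T{\left(D,Z \right)} = - \frac{D}{8}$
$V = 110848$ ($V = 256 \cdot 433 - 0 = 110848 + 0 = 110848$)
$\frac{1}{961685 + V} = \frac{1}{961685 + 110848} = \frac{1}{1072533}$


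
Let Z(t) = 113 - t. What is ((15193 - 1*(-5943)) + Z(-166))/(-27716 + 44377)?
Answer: 21415/16661 ≈ 1.2853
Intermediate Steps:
((15193 - 1*(-5943)) + Z(-166))/(-27716 + 44377) = ((15193 - 1*(-5943)) + (113 - 1*(-166)))/(-27716 + 44377) = ((15193 + 5943) + (113 + 166))/16661 = (21136 + 279)*(1/16661) = 21415*(1/16661) = 21415/16661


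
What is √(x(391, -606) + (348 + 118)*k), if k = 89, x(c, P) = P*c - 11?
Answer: I*√195483 ≈ 442.13*I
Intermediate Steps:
x(c, P) = -11 + P*c
√(x(391, -606) + (348 + 118)*k) = √((-11 - 606*391) + (348 + 118)*89) = √((-11 - 236946) + 466*89) = √(-236957 + 41474) = √(-195483) = I*√195483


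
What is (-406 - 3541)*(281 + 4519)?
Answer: -18945600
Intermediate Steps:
(-406 - 3541)*(281 + 4519) = -3947*4800 = -18945600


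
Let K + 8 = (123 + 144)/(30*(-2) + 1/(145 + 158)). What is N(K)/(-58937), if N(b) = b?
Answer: 226333/1071415723 ≈ 0.00021125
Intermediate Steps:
K = -226333/18179 (K = -8 + (123 + 144)/(30*(-2) + 1/(145 + 158)) = -8 + 267/(-60 + 1/303) = -8 + 267/(-18179/303) = -8 + 267*(-303/18179) = -8 - 80901/18179 = -226333/18179 ≈ -12.450)
N(K)/(-58937) = -226333/18179/(-58937) = -226333/18179*(-1/58937) = 226333/1071415723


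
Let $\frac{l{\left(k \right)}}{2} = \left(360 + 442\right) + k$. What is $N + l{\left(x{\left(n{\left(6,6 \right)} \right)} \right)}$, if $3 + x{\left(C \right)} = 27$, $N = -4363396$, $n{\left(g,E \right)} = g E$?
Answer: $-4361744$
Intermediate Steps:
$n{\left(g,E \right)} = E g$
$x{\left(C \right)} = 24$ ($x{\left(C \right)} = -3 + 27 = 24$)
$l{\left(k \right)} = 1604 + 2 k$ ($l{\left(k \right)} = 2 \left(\left(360 + 442\right) + k\right) = 2 \left(802 + k\right) = 1604 + 2 k$)
$N + l{\left(x{\left(n{\left(6,6 \right)} \right)} \right)} = -4363396 + \left(1604 + 2 \cdot 24\right) = -4363396 + \left(1604 + 48\right) = -4363396 + 1652 = -4361744$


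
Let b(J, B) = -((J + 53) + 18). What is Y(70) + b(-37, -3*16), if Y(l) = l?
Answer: 36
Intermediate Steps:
b(J, B) = -71 - J (b(J, B) = -((53 + J) + 18) = -(71 + J) = -71 - J)
Y(70) + b(-37, -3*16) = 70 + (-71 - 1*(-37)) = 70 + (-71 + 37) = 70 - 34 = 36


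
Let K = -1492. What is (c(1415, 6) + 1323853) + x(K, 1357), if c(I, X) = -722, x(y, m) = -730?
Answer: 1322401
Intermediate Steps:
(c(1415, 6) + 1323853) + x(K, 1357) = (-722 + 1323853) - 730 = 1323131 - 730 = 1322401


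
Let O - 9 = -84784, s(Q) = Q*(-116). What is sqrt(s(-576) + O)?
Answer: I*sqrt(17959) ≈ 134.01*I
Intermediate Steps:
s(Q) = -116*Q
O = -84775 (O = 9 - 84784 = -84775)
sqrt(s(-576) + O) = sqrt(-116*(-576) - 84775) = sqrt(66816 - 84775) = sqrt(-17959) = I*sqrt(17959)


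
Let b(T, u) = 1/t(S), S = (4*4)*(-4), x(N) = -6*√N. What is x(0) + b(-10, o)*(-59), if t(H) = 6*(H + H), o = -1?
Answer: 59/768 ≈ 0.076823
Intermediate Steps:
S = -64 (S = 16*(-4) = -64)
t(H) = 12*H (t(H) = 6*(2*H) = 12*H)
b(T, u) = -1/768 (b(T, u) = 1/(12*(-64)) = 1/(-768) = -1/768)
x(0) + b(-10, o)*(-59) = -6*√0 - 1/768*(-59) = -6*0 + 59/768 = 0 + 59/768 = 59/768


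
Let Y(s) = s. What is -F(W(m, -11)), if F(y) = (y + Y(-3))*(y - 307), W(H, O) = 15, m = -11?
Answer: 3504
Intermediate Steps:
F(y) = (-307 + y)*(-3 + y) (F(y) = (y - 3)*(y - 307) = (-3 + y)*(-307 + y) = (-307 + y)*(-3 + y))
-F(W(m, -11)) = -(921 + 15² - 310*15) = -(921 + 225 - 4650) = -1*(-3504) = 3504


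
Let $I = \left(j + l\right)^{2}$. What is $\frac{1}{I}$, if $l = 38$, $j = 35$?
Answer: $\frac{1}{5329} \approx 0.00018765$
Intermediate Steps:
$I = 5329$ ($I = \left(35 + 38\right)^{2} = 73^{2} = 5329$)
$\frac{1}{I} = \frac{1}{5329}$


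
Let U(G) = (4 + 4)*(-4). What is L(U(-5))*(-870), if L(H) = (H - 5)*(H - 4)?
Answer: -1158840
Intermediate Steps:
U(G) = -32 (U(G) = 8*(-4) = -32)
L(H) = (-5 + H)*(-4 + H)
L(U(-5))*(-870) = (20 + (-32)² - 9*(-32))*(-870) = (20 + 1024 + 288)*(-870) = 1332*(-870) = -1158840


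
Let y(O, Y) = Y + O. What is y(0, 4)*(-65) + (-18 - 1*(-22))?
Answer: -256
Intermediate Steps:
y(O, Y) = O + Y
y(0, 4)*(-65) + (-18 - 1*(-22)) = (0 + 4)*(-65) + (-18 - 1*(-22)) = 4*(-65) + (-18 + 22) = -260 + 4 = -256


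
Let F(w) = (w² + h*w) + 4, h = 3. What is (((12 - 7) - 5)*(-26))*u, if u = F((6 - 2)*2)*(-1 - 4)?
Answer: 0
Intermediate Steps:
F(w) = 4 + w² + 3*w (F(w) = (w² + 3*w) + 4 = 4 + w² + 3*w)
u = -460 (u = (4 + ((6 - 2)*2)² + 3*((6 - 2)*2))*(-1 - 4) = (4 + (4*2)² + 3*(4*2))*(-5) = (4 + 8² + 3*8)*(-5) = (4 + 64 + 24)*(-5) = 92*(-5) = -460)
(((12 - 7) - 5)*(-26))*u = (((12 - 7) - 5)*(-26))*(-460) = ((5 - 5)*(-26))*(-460) = (0*(-26))*(-460) = 0*(-460) = 0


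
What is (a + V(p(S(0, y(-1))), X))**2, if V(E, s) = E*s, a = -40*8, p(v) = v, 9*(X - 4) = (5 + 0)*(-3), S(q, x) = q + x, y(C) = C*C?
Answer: 908209/9 ≈ 1.0091e+5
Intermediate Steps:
y(C) = C**2
X = 7/3 (X = 4 + ((5 + 0)*(-3))/9 = 4 + (5*(-3))/9 = 4 + (1/9)*(-15) = 4 - 5/3 = 7/3 ≈ 2.3333)
a = -320
(a + V(p(S(0, y(-1))), X))**2 = (-320 + (0 + (-1)**2)*(7/3))**2 = (-320 + (0 + 1)*(7/3))**2 = (-320 + 1*(7/3))**2 = (-320 + 7/3)**2 = (-953/3)**2 = 908209/9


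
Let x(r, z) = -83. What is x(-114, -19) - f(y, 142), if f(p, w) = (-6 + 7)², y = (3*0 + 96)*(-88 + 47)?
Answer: -84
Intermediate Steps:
y = -3936 (y = (0 + 96)*(-41) = 96*(-41) = -3936)
f(p, w) = 1 (f(p, w) = 1² = 1)
x(-114, -19) - f(y, 142) = -83 - 1*1 = -83 - 1 = -84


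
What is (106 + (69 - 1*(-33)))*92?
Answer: 19136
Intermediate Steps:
(106 + (69 - 1*(-33)))*92 = (106 + (69 + 33))*92 = (106 + 102)*92 = 208*92 = 19136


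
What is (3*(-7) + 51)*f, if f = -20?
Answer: -600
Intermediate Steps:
(3*(-7) + 51)*f = (3*(-7) + 51)*(-20) = (-21 + 51)*(-20) = 30*(-20) = -600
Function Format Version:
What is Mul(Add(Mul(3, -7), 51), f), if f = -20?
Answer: -600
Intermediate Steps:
Mul(Add(Mul(3, -7), 51), f) = Mul(Add(Mul(3, -7), 51), -20) = Mul(Add(-21, 51), -20) = Mul(30, -20) = -600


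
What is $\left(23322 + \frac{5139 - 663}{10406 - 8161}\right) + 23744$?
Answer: $\frac{105667646}{2245} \approx 47068.0$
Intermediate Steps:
$\left(23322 + \frac{5139 - 663}{10406 - 8161}\right) + 23744 = \left(23322 + \frac{4476}{2245}\right) + 23744 = \frac{52362366}{2245} + 23744 = \frac{105667646}{2245}$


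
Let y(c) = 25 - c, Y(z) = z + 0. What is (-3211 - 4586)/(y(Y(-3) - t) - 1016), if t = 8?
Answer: 7797/980 ≈ 7.9561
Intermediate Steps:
Y(z) = z
(-3211 - 4586)/(y(Y(-3) - t) - 1016) = (-3211 - 4586)/((25 - (-3 - 1*8)) - 1016) = -7797/((25 - (-3 - 8)) - 1016) = -7797/((25 - 1*(-11)) - 1016) = -7797/((25 + 11) - 1016) = -7797/(36 - 1016) = -7797/(-980) = -7797*(-1/980) = 7797/980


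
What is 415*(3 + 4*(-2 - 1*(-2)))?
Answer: 1245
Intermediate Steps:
415*(3 + 4*(-2 - 1*(-2))) = 415*(3 + 4*(-2 + 2)) = 415*(3 + 4*0) = 415*(3 + 0) = 415*3 = 1245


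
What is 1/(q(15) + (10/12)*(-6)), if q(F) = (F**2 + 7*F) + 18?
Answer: 1/343 ≈ 0.0029155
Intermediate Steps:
q(F) = 18 + F**2 + 7*F
1/(q(15) + (10/12)*(-6)) = 1/((18 + 15**2 + 7*15) + (10/12)*(-6)) = 1/((18 + 225 + 105) + (10*(1/12))*(-6)) = 1/(348 + (5/6)*(-6)) = 1/(348 - 5) = 1/343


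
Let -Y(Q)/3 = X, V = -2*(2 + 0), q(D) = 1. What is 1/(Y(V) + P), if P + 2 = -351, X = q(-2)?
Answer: -1/356 ≈ -0.0028090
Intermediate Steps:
X = 1
V = -4 (V = -2*2 = -4)
P = -353 (P = -2 - 351 = -353)
Y(Q) = -3 (Y(Q) = -3*1 = -3)
1/(Y(V) + P) = 1/(-3 - 353) = 1/(-356) = -1/356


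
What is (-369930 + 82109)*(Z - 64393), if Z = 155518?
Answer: -26227688625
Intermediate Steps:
(-369930 + 82109)*(Z - 64393) = (-369930 + 82109)*(155518 - 64393) = -287821*91125 = -26227688625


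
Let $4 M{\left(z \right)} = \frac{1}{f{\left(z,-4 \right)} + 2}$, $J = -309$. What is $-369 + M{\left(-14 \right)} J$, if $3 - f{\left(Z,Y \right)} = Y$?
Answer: $- \frac{4531}{12} \approx -377.58$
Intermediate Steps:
$f{\left(Z,Y \right)} = 3 - Y$
$M{\left(z \right)} = \frac{1}{36}$ ($M{\left(z \right)} = \frac{1}{4 \left(\left(3 - -4\right) + 2\right)} = \frac{1}{4 \left(\left(3 + 4\right) + 2\right)} = \frac{1}{4 \left(7 + 2\right)} = \frac{1}{4 \cdot 9} = \frac{1}{4} \cdot \frac{1}{9} = \frac{1}{36}$)
$-369 + M{\left(-14 \right)} J = -369 + \frac{1}{36} \left(-309\right) = -369 - \frac{103}{12} = - \frac{4531}{12}$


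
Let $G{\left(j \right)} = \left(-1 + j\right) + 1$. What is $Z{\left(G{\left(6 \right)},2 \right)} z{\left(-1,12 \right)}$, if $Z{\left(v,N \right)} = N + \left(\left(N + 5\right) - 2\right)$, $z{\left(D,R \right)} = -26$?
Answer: $-182$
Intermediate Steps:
$G{\left(j \right)} = j$
$Z{\left(v,N \right)} = 3 + 2 N$ ($Z{\left(v,N \right)} = N + \left(\left(5 + N\right) - 2\right) = N + \left(3 + N\right) = 3 + 2 N$)
$Z{\left(G{\left(6 \right)},2 \right)} z{\left(-1,12 \right)} = \left(3 + 2 \cdot 2\right) \left(-26\right) = \left(3 + 4\right) \left(-26\right) = 7 \left(-26\right) = -182$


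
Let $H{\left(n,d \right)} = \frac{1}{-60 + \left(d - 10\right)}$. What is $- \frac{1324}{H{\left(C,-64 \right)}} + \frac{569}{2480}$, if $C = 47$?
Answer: $\frac{439992249}{2480} \approx 1.7742 \cdot 10^{5}$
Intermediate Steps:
$H{\left(n,d \right)} = \frac{1}{-70 + d}$ ($H{\left(n,d \right)} = \frac{1}{-60 + \left(-10 + d\right)} = \frac{1}{-70 + d}$)
$- \frac{1324}{H{\left(C,-64 \right)}} + \frac{569}{2480} = - \frac{1324}{\frac{1}{-70 - 64}} + \frac{569}{2480} = - \frac{1324}{\frac{1}{-134}} + 569 \cdot \frac{1}{2480} = - \frac{1324}{- \frac{1}{134}} + \frac{569}{2480} = \left(-1324\right) \left(-134\right) + \frac{569}{2480} = 177416 + \frac{569}{2480} = \frac{439992249}{2480}$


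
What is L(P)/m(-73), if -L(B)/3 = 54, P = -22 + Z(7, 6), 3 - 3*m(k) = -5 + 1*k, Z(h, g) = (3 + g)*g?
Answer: -6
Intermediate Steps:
Z(h, g) = g*(3 + g)
m(k) = 8/3 - k/3 (m(k) = 1 - (-5 + 1*k)/3 = 1 - (-5 + k)/3 = 1 + (5/3 - k/3) = 8/3 - k/3)
P = 32 (P = -22 + 6*(3 + 6) = -22 + 6*9 = -22 + 54 = 32)
L(B) = -162 (L(B) = -3*54 = -162)
L(P)/m(-73) = -162/(8/3 - 1/3*(-73)) = -162/(8/3 + 73/3) = -162/27 = -162*1/27 = -6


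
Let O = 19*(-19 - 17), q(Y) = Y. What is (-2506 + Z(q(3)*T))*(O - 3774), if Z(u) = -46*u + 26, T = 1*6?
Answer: 14747064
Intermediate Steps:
T = 6
Z(u) = 26 - 46*u
O = -684 (O = 19*(-36) = -684)
(-2506 + Z(q(3)*T))*(O - 3774) = (-2506 + (26 - 138*6))*(-684 - 3774) = (-2506 + (26 - 46*18))*(-4458) = (-2506 + (26 - 828))*(-4458) = (-2506 - 802)*(-4458) = -3308*(-4458) = 14747064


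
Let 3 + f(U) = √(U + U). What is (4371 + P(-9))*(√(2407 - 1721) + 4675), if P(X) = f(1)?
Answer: (4368 + √2)*(4675 + 7*√14) ≈ 2.0541e+7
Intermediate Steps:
f(U) = -3 + √2*√U (f(U) = -3 + √(U + U) = -3 + √(2*U) = -3 + √2*√U)
P(X) = -3 + √2 (P(X) = -3 + √2*√1 = -3 + √2*1 = -3 + √2)
(4371 + P(-9))*(√(2407 - 1721) + 4675) = (4371 + (-3 + √2))*(√(2407 - 1721) + 4675) = (4368 + √2)*(√686 + 4675) = (4368 + √2)*(7*√14 + 4675) = (4368 + √2)*(4675 + 7*√14)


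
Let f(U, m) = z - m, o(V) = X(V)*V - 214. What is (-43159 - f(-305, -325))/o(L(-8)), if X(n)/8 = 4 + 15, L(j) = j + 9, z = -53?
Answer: 1401/2 ≈ 700.50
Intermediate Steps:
L(j) = 9 + j
X(n) = 152 (X(n) = 8*(4 + 15) = 8*19 = 152)
o(V) = -214 + 152*V (o(V) = 152*V - 214 = -214 + 152*V)
f(U, m) = -53 - m
(-43159 - f(-305, -325))/o(L(-8)) = (-43159 - (-53 - 1*(-325)))/(-214 + 152*(9 - 8)) = (-43159 - (-53 + 325))/(-214 + 152*1) = (-43159 - 1*272)/(-214 + 152) = (-43159 - 272)/(-62) = -43431*(-1/62) = 1401/2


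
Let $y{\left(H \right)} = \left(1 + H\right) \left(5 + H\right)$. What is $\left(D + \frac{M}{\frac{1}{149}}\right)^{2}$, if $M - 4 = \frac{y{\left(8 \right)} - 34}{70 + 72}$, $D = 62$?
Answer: $\frac{11194274809}{20164} \approx 5.5516 \cdot 10^{5}$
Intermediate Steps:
$M = \frac{651}{142}$ ($M = 4 + \frac{\left(5 + 8^{2} + 6 \cdot 8\right) - 34}{70 + 72} = 4 + \frac{\left(5 + 64 + 48\right) - 34}{142} = 4 + \left(117 - 34\right) \frac{1}{142} = 4 + 83 \cdot \frac{1}{142} = 4 + \frac{83}{142} = \frac{651}{142} \approx 4.5845$)
$\left(D + \frac{M}{\frac{1}{149}}\right)^{2} = \left(62 + \frac{651}{142 \cdot \frac{1}{149}}\right)^{2} = \left(62 + \frac{651 \frac{1}{\frac{1}{149}}}{142}\right)^{2} = \left(62 + \frac{651}{142} \cdot 149\right)^{2} = \left(62 + \frac{96999}{142}\right)^{2} = \left(\frac{105803}{142}\right)^{2} = \frac{11194274809}{20164}$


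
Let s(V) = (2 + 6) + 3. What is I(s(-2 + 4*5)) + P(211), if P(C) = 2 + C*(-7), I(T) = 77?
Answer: -1398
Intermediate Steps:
s(V) = 11 (s(V) = 8 + 3 = 11)
P(C) = 2 - 7*C
I(s(-2 + 4*5)) + P(211) = 77 + (2 - 7*211) = 77 + (2 - 1477) = 77 - 1475 = -1398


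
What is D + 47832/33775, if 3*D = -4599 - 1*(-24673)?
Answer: 678142846/101325 ≈ 6692.8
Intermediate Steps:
D = 20074/3 (D = (-4599 - 1*(-24673))/3 = (-4599 + 24673)/3 = (1/3)*20074 = 20074/3 ≈ 6691.3)
D + 47832/33775 = 20074/3 + 47832/33775 = 678142846/101325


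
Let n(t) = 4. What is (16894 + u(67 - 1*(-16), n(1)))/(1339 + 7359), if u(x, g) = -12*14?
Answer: 8363/4349 ≈ 1.9230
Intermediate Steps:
u(x, g) = -168
(16894 + u(67 - 1*(-16), n(1)))/(1339 + 7359) = (16894 - 168)/(1339 + 7359) = 16726/8698 = 16726*(1/8698) = 8363/4349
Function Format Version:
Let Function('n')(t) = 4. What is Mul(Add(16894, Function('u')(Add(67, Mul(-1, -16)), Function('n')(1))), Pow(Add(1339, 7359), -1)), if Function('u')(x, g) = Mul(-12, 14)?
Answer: Rational(8363, 4349) ≈ 1.9230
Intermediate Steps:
Function('u')(x, g) = -168
Mul(Add(16894, Function('u')(Add(67, Mul(-1, -16)), Function('n')(1))), Pow(Add(1339, 7359), -1)) = Mul(Add(16894, -168), Pow(Add(1339, 7359), -1)) = Mul(16726, Pow(8698, -1)) = Mul(16726, Rational(1, 8698)) = Rational(8363, 4349)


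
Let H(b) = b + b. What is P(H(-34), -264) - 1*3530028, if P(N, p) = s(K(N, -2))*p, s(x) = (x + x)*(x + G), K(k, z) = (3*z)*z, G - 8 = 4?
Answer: -3682092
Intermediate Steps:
G = 12 (G = 8 + 4 = 12)
K(k, z) = 3*z²
s(x) = 2*x*(12 + x) (s(x) = (x + x)*(x + 12) = (2*x)*(12 + x) = 2*x*(12 + x))
H(b) = 2*b
P(N, p) = 576*p (P(N, p) = (2*(3*(-2)²)*(12 + 3*(-2)²))*p = (2*(3*4)*(12 + 3*4))*p = (2*12*(12 + 12))*p = (2*12*24)*p = 576*p)
P(H(-34), -264) - 1*3530028 = 576*(-264) - 1*3530028 = -152064 - 3530028 = -3682092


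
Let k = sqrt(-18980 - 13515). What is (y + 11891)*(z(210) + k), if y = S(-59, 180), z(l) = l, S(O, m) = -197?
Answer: 2455740 + 11694*I*sqrt(32495) ≈ 2.4557e+6 + 2.108e+6*I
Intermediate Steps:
y = -197
k = I*sqrt(32495) (k = sqrt(-32495) = I*sqrt(32495) ≈ 180.26*I)
(y + 11891)*(z(210) + k) = (-197 + 11891)*(210 + I*sqrt(32495)) = 11694*(210 + I*sqrt(32495)) = 2455740 + 11694*I*sqrt(32495)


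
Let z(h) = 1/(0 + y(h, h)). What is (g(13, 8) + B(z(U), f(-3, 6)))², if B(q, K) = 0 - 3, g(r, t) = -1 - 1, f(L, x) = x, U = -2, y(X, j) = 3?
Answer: 25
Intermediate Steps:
g(r, t) = -2
z(h) = ⅓ (z(h) = 1/(0 + 3) = 1/3 = ⅓)
B(q, K) = -3
(g(13, 8) + B(z(U), f(-3, 6)))² = (-2 - 3)² = (-5)² = 25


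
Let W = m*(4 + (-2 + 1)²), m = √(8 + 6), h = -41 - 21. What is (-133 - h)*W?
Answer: -355*√14 ≈ -1328.3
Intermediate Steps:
h = -62
m = √14 ≈ 3.7417
W = 5*√14 (W = √14*(4 + (-2 + 1)²) = √14*(4 + (-1)²) = √14*(4 + 1) = √14*5 = 5*√14 ≈ 18.708)
(-133 - h)*W = (-133 - 1*(-62))*(5*√14) = (-133 + 62)*(5*√14) = -355*√14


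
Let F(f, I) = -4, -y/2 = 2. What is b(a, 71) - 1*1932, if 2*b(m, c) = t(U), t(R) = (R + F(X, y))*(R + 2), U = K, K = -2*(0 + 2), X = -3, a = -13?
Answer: -1924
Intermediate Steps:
y = -4 (y = -2*2 = -4)
K = -4 (K = -2*2 = -4)
U = -4
t(R) = (-4 + R)*(2 + R) (t(R) = (R - 4)*(R + 2) = (-4 + R)*(2 + R))
b(m, c) = 8 (b(m, c) = (-8 + (-4)² - 2*(-4))/2 = (-8 + 16 + 8)/2 = (½)*16 = 8)
b(a, 71) - 1*1932 = 8 - 1*1932 = 8 - 1932 = -1924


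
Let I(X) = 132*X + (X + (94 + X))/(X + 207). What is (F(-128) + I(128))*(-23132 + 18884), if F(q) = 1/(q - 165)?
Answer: -1409086319112/19631 ≈ -7.1779e+7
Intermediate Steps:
F(q) = 1/(-165 + q)
I(X) = 132*X + (94 + 2*X)/(207 + X)
(F(-128) + I(128))*(-23132 + 18884) = (1/(-165 - 128) + 2*(47 + 66*128² + 13663*128)/(207 + 128))*(-23132 + 18884) = (1/(-293) + 2*(47 + 66*16384 + 1748864)/335)*(-4248) = (-1/293 + 2*(1/335)*(47 + 1081344 + 1748864))*(-4248) = (-1/293 + 2*(1/335)*2830255)*(-4248) = (-1/293 + 1132102/67)*(-4248) = (331705819/19631)*(-4248) = -1409086319112/19631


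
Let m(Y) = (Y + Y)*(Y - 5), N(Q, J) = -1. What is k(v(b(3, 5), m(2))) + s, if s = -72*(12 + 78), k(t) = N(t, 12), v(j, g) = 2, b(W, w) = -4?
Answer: -6481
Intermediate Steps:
m(Y) = 2*Y*(-5 + Y) (m(Y) = (2*Y)*(-5 + Y) = 2*Y*(-5 + Y))
k(t) = -1
s = -6480 (s = -72*90 = -6480)
k(v(b(3, 5), m(2))) + s = -1 - 6480 = -6481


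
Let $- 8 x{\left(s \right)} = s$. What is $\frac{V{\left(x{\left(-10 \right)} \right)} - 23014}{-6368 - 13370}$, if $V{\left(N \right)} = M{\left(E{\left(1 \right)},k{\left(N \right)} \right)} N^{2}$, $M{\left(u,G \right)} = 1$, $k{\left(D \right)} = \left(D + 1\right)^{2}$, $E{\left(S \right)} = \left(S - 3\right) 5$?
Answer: $\frac{368199}{315808} \approx 1.1659$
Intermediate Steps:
$E{\left(S \right)} = -15 + 5 S$ ($E{\left(S \right)} = \left(-3 + S\right) 5 = -15 + 5 S$)
$k{\left(D \right)} = \left(1 + D\right)^{2}$
$x{\left(s \right)} = - \frac{s}{8}$
$V{\left(N \right)} = N^{2}$ ($V{\left(N \right)} = 1 N^{2} = N^{2}$)
$\frac{V{\left(x{\left(-10 \right)} \right)} - 23014}{-6368 - 13370} = \frac{\left(\left(- \frac{1}{8}\right) \left(-10\right)\right)^{2} - 23014}{-6368 - 13370} = \frac{\left(\frac{5}{4}\right)^{2} - 23014}{-19738} = \left(\frac{25}{16} - 23014\right) \left(- \frac{1}{19738}\right) = \left(- \frac{368199}{16}\right) \left(- \frac{1}{19738}\right) = \frac{368199}{315808}$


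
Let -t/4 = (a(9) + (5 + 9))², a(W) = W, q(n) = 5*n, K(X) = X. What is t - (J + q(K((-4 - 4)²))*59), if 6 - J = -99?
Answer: -21101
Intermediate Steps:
J = 105 (J = 6 - 1*(-99) = 6 + 99 = 105)
t = -2116 (t = -4*(9 + (5 + 9))² = -4*(9 + 14)² = -4*23² = -4*529 = -2116)
t - (J + q(K((-4 - 4)²))*59) = -2116 - (105 + (5*(-4 - 4)²)*59) = -2116 - (105 + (5*(-8)²)*59) = -2116 - (105 + (5*64)*59) = -2116 - (105 + 320*59) = -2116 - (105 + 18880) = -2116 - 1*18985 = -2116 - 18985 = -21101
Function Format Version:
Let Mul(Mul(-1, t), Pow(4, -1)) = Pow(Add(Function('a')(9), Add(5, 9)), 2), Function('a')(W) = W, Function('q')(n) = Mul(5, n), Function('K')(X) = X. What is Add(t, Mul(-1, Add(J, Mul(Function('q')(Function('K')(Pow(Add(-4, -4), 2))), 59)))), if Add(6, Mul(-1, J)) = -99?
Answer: -21101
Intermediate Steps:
J = 105 (J = Add(6, Mul(-1, -99)) = Add(6, 99) = 105)
t = -2116 (t = Mul(-4, Pow(Add(9, Add(5, 9)), 2)) = Mul(-4, Pow(Add(9, 14), 2)) = Mul(-4, Pow(23, 2)) = Mul(-4, 529) = -2116)
Add(t, Mul(-1, Add(J, Mul(Function('q')(Function('K')(Pow(Add(-4, -4), 2))), 59)))) = Add(-2116, Mul(-1, Add(105, Mul(Mul(5, Pow(Add(-4, -4), 2)), 59)))) = Add(-2116, Mul(-1, Add(105, Mul(Mul(5, Pow(-8, 2)), 59)))) = Add(-2116, Mul(-1, Add(105, Mul(Mul(5, 64), 59)))) = Add(-2116, Mul(-1, Add(105, Mul(320, 59)))) = Add(-2116, Mul(-1, Add(105, 18880))) = Add(-2116, Mul(-1, 18985)) = Add(-2116, -18985) = -21101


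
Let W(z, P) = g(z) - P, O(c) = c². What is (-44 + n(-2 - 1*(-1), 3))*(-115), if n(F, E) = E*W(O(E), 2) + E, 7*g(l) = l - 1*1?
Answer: 35075/7 ≈ 5010.7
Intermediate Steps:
g(l) = -⅐ + l/7 (g(l) = (l - 1*1)/7 = (l - 1)/7 = (-1 + l)/7 = -⅐ + l/7)
W(z, P) = -⅐ - P + z/7 (W(z, P) = (-⅐ + z/7) - P = -⅐ - P + z/7)
n(F, E) = E + E*(-15/7 + E²/7) (n(F, E) = E*(-⅐ - 1*2 + E²/7) + E = E*(-⅐ - 2 + E²/7) + E = E*(-15/7 + E²/7) + E = E + E*(-15/7 + E²/7))
(-44 + n(-2 - 1*(-1), 3))*(-115) = (-44 + (⅐)*3*(-8 + 3²))*(-115) = (-44 + (⅐)*3*(-8 + 9))*(-115) = (-44 + (⅐)*3*1)*(-115) = (-44 + 3/7)*(-115) = -305/7*(-115) = 35075/7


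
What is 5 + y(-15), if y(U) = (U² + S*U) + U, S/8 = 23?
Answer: -2545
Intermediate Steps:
S = 184 (S = 8*23 = 184)
y(U) = U² + 185*U (y(U) = (U² + 184*U) + U = U² + 185*U)
5 + y(-15) = 5 - 15*(185 - 15) = 5 - 15*170 = 5 - 2550 = -2545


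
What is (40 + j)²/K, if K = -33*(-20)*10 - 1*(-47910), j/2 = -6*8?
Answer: 1568/27255 ≈ 0.057531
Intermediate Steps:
j = -96 (j = 2*(-6*8) = 2*(-48) = -96)
K = 54510 (K = 660*10 + 47910 = 6600 + 47910 = 54510)
(40 + j)²/K = (40 - 96)²/54510 = (-56)²*(1/54510) = 3136*(1/54510) = 1568/27255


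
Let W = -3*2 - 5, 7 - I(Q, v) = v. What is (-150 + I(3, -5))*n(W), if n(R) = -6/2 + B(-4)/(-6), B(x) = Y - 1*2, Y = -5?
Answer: 253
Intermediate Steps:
I(Q, v) = 7 - v
W = -11 (W = -6 - 5 = -11)
B(x) = -7 (B(x) = -5 - 1*2 = -5 - 2 = -7)
n(R) = -11/6 (n(R) = -6/2 - 7/(-6) = -6*1/2 - 7*(-1/6) = -3 + 7/6 = -11/6)
(-150 + I(3, -5))*n(W) = (-150 + (7 - 1*(-5)))*(-11/6) = (-150 + (7 + 5))*(-11/6) = (-150 + 12)*(-11/6) = -138*(-11/6) = 253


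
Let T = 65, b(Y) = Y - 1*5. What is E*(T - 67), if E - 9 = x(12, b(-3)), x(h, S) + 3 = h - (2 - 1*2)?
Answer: -36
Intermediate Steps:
b(Y) = -5 + Y (b(Y) = Y - 5 = -5 + Y)
x(h, S) = -3 + h (x(h, S) = -3 + (h - (2 - 1*2)) = -3 + (h - (2 - 2)) = -3 + (h - 1*0) = -3 + (h + 0) = -3 + h)
E = 18 (E = 9 + (-3 + 12) = 9 + 9 = 18)
E*(T - 67) = 18*(65 - 67) = 18*(-2) = -36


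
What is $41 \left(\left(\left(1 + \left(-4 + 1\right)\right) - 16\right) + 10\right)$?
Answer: $-328$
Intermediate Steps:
$41 \left(\left(\left(1 + \left(-4 + 1\right)\right) - 16\right) + 10\right) = 41 \left(\left(\left(1 - 3\right) - 16\right) + 10\right) = 41 \left(\left(-2 - 16\right) + 10\right) = 41 \left(-18 + 10\right) = 41 \left(-8\right) = -328$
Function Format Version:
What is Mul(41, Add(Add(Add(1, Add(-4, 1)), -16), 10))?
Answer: -328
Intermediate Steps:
Mul(41, Add(Add(Add(1, Add(-4, 1)), -16), 10)) = Mul(41, Add(Add(Add(1, -3), -16), 10)) = Mul(41, Add(Add(-2, -16), 10)) = Mul(41, Add(-18, 10)) = Mul(41, -8) = -328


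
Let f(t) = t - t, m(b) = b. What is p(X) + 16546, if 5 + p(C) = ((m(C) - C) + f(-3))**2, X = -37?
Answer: 16541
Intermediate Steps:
f(t) = 0
p(C) = -5 (p(C) = -5 + ((C - C) + 0)**2 = -5 + (0 + 0)**2 = -5 + 0**2 = -5 + 0 = -5)
p(X) + 16546 = -5 + 16546 = 16541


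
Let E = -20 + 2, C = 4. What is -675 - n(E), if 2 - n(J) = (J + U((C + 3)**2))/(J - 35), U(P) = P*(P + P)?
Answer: -40665/53 ≈ -767.26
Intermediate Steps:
U(P) = 2*P**2 (U(P) = P*(2*P) = 2*P**2)
E = -18
n(J) = 2 - (4802 + J)/(-35 + J) (n(J) = 2 - (J + 2*((4 + 3)**2)**2)/(J - 35) = 2 - (J + 2*(7**2)**2)/(-35 + J) = 2 - (J + 2*49**2)/(-35 + J) = 2 - (J + 2*2401)/(-35 + J) = 2 - (J + 4802)/(-35 + J) = 2 - (4802 + J)/(-35 + J))
-675 - n(E) = -675 - (-4872 - 18)/(-35 - 18) = -675 - (-4890)/(-53) = -675 - (-1)*(-4890)/53 = -675 - 1*4890/53 = -675 - 4890/53 = -40665/53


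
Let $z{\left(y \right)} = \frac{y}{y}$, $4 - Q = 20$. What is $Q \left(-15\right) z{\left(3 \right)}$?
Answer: $240$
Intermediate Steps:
$Q = -16$ ($Q = 4 - 20 = -16$)
$z{\left(y \right)} = 1$
$Q \left(-15\right) z{\left(3 \right)} = \left(-16\right) \left(-15\right) 1 = 240 \cdot 1 = 240$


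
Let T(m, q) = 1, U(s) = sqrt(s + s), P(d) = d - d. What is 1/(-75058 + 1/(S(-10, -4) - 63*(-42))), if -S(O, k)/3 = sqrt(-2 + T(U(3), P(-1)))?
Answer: -525505449204/39443387807750365 - 3*I/39443387807750365 ≈ -1.3323e-5 - 7.6058e-17*I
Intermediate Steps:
P(d) = 0
U(s) = sqrt(2)*sqrt(s) (U(s) = sqrt(2*s) = sqrt(2)*sqrt(s))
S(O, k) = -3*I (S(O, k) = -3*sqrt(-2 + 1) = -3*I)
1/(-75058 + 1/(S(-10, -4) - 63*(-42))) = 1/(-75058 + 1/(-3*I - 63*(-42))) = 1/(-75058 + 1/(-3*I + 2646)) = 1/(-75058 + 1/(2646 - 3*I)) = 1/(-75058 + (2646 + 3*I)/7001325)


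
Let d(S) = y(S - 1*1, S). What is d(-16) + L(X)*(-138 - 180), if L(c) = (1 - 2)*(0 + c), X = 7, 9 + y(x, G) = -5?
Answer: 2212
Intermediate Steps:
y(x, G) = -14 (y(x, G) = -9 - 5 = -14)
d(S) = -14
L(c) = -c
d(-16) + L(X)*(-138 - 180) = -14 + (-1*7)*(-138 - 180) = -14 - 7*(-318) = -14 + 2226 = 2212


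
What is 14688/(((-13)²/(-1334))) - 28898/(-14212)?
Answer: -139231044071/1200914 ≈ -1.1594e+5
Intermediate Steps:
14688/(((-13)²/(-1334))) - 28898/(-14212) = 14688/((169*(-1/1334))) - 28898*(-1/14212) = 14688/(-169/1334) + 14449/7106 = 14688*(-1334/169) + 14449/7106 = -19593792/169 + 14449/7106 = -139231044071/1200914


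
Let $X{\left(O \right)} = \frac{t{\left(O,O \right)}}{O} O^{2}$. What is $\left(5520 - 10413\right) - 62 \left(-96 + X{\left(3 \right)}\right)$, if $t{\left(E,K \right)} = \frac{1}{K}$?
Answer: $997$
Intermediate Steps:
$X{\left(O \right)} = 1$ ($X{\left(O \right)} = \frac{1}{O O} O^{2} = \frac{O^{2}}{O^{2}} = 1$)
$\left(5520 - 10413\right) - 62 \left(-96 + X{\left(3 \right)}\right) = \left(5520 - 10413\right) - 62 \left(-96 + 1\right) = \left(5520 - 10413\right) - 62 \left(-95\right) = -4893 - -5890 = -4893 + 5890 = 997$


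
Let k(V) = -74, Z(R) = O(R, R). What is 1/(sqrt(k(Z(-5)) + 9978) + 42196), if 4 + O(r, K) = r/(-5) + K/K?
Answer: 10549/445123128 - sqrt(619)/445123128 ≈ 2.3643e-5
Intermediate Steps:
O(r, K) = -3 - r/5 (O(r, K) = -4 + (r/(-5) + K/K) = -4 + (r*(-1/5) + 1) = -4 + (-r/5 + 1) = -4 + (1 - r/5) = -3 - r/5)
Z(R) = -3 - R/5
1/(sqrt(k(Z(-5)) + 9978) + 42196) = 1/(sqrt(-74 + 9978) + 42196) = 1/(sqrt(9904) + 42196) = 1/(4*sqrt(619) + 42196) = 1/(42196 + 4*sqrt(619))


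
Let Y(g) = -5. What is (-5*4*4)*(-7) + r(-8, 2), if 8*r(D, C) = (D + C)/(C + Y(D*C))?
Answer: 2241/4 ≈ 560.25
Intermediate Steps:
r(D, C) = (C + D)/(8*(-5 + C)) (r(D, C) = ((D + C)/(C - 5))/8 = ((C + D)/(-5 + C))/8 = (C + D)/(8*(-5 + C)))
(-5*4*4)*(-7) + r(-8, 2) = (-5*4*4)*(-7) + (2 - 8)/(8*(-5 + 2)) = -20*4*(-7) + (1/8)*(-6)/(-3) = -80*(-7) + (1/8)*(-1/3)*(-6) = 560 + 1/4 = 2241/4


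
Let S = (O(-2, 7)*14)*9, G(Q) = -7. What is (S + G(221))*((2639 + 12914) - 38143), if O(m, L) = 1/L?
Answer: -248490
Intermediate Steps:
S = 18 (S = (14/7)*9 = ((⅐)*14)*9 = 2*9 = 18)
(S + G(221))*((2639 + 12914) - 38143) = (18 - 7)*((2639 + 12914) - 38143) = 11*(15553 - 38143) = 11*(-22590) = -248490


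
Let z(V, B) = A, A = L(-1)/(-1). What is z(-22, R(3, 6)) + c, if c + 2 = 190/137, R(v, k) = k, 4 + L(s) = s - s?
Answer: 464/137 ≈ 3.3869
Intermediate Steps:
L(s) = -4 (L(s) = -4 + (s - s) = -4 + 0 = -4)
A = 4 (A = -4/(-1) = -4*(-1) = 4)
z(V, B) = 4
c = -84/137 (c = -2 + 190/137 = -84/137 ≈ -0.61314)
z(-22, R(3, 6)) + c = 4 - 84/137 = 464/137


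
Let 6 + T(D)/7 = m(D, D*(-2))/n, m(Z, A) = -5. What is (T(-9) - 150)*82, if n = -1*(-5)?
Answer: -16318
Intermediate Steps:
n = 5
T(D) = -49 (T(D) = -42 + 7*(-5/5) = -42 + 7*(-5*⅕) = -42 + 7*(-1) = -42 - 7 = -49)
(T(-9) - 150)*82 = (-49 - 150)*82 = -199*82 = -16318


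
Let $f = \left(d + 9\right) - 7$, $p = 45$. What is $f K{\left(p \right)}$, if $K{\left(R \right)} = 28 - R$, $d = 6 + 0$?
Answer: $-136$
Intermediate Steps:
$d = 6$
$f = 8$ ($f = \left(6 + 9\right) - 7 = 15 - 7 = 8$)
$f K{\left(p \right)} = 8 \left(28 - 45\right) = 8 \left(-17\right) = -136$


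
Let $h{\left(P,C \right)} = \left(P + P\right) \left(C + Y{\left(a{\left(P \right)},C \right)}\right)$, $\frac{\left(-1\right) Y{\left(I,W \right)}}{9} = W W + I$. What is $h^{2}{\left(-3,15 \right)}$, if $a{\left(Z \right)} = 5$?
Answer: $152028900$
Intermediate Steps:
$Y{\left(I,W \right)} = - 9 I - 9 W^{2}$ ($Y{\left(I,W \right)} = - 9 \left(W W + I\right) = - 9 \left(W^{2} + I\right) = - 9 \left(I + W^{2}\right) = - 9 I - 9 W^{2}$)
$h{\left(P,C \right)} = 2 P \left(-45 + C - 9 C^{2}\right)$ ($h{\left(P,C \right)} = \left(P + P\right) \left(C - \left(45 + 9 C^{2}\right)\right) = 2 P \left(C - \left(45 + 9 C^{2}\right)\right) = 2 P \left(-45 + C - 9 C^{2}\right)$)
$h^{2}{\left(-3,15 \right)} = \left(2 \left(-3\right) \left(-45 + 15 - 9 \cdot 15^{2}\right)\right)^{2} = \left(2 \left(-3\right) \left(-45 + 15 - 2025\right)\right)^{2} = \left(2 \left(-3\right) \left(-2055\right)\right)^{2} = 12330^{2} = 152028900$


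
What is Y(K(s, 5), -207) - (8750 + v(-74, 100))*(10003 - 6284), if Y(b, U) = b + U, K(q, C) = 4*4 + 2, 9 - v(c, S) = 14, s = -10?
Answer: -32522844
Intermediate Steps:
v(c, S) = -5 (v(c, S) = 9 - 1*14 = 9 - 14 = -5)
K(q, C) = 18 (K(q, C) = 16 + 2 = 18)
Y(b, U) = U + b
Y(K(s, 5), -207) - (8750 + v(-74, 100))*(10003 - 6284) = (-207 + 18) - (8750 - 5)*(10003 - 6284) = -189 - 8745*3719 = -189 - 1*32522655 = -189 - 32522655 = -32522844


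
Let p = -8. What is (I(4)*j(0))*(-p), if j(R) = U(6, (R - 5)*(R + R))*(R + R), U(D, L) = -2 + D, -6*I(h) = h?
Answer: 0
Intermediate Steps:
I(h) = -h/6
j(R) = 8*R (j(R) = (-2 + 6)*(R + R) = 4*(2*R) = 8*R)
(I(4)*j(0))*(-p) = ((-1/6*4)*(8*0))*(-1*(-8)) = -2/3*0*8 = 0*8 = 0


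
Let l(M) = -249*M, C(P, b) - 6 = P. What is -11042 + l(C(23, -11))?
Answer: -18263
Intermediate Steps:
C(P, b) = 6 + P
-11042 + l(C(23, -11)) = -11042 - 249*(6 + 23) = -11042 - 249*29 = -11042 - 7221 = -18263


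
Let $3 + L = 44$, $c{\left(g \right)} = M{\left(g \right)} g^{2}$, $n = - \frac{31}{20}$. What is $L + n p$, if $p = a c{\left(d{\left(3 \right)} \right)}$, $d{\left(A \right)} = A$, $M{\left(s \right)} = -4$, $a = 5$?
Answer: $320$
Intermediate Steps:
$n = - \frac{31}{20}$ ($n = \left(-31\right) \frac{1}{20} = - \frac{31}{20} \approx -1.55$)
$c{\left(g \right)} = - 4 g^{2}$
$L = 41$ ($L = -3 + 44 = 41$)
$p = -180$ ($p = 5 \left(- 4 \cdot 3^{2}\right) = 5 \left(\left(-4\right) 9\right) = 5 \left(-36\right) = -180$)
$L + n p = 41 - -279 = 41 + 279 = 320$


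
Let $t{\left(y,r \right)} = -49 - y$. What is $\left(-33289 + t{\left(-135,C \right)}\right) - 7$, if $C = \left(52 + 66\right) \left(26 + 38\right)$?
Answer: $-33210$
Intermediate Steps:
$C = 7552$ ($C = 118 \cdot 64 = 7552$)
$\left(-33289 + t{\left(-135,C \right)}\right) - 7 = \left(-33289 - -86\right) - 7 = \left(-33289 + \left(-49 + 135\right)\right) - 7 = \left(-33289 + 86\right) - 7 = -33203 - 7 = -33210$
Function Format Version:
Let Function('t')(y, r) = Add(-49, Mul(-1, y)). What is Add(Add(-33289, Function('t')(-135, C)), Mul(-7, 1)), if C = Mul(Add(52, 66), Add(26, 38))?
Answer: -33210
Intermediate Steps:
C = 7552 (C = Mul(118, 64) = 7552)
Add(Add(-33289, Function('t')(-135, C)), Mul(-7, 1)) = Add(Add(-33289, Add(-49, Mul(-1, -135))), Mul(-7, 1)) = Add(Add(-33289, Add(-49, 135)), -7) = Add(Add(-33289, 86), -7) = Add(-33203, -7) = -33210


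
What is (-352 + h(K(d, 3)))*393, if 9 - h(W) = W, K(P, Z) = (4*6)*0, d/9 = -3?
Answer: -134799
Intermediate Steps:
d = -27 (d = 9*(-3) = -27)
K(P, Z) = 0 (K(P, Z) = 24*0 = 0)
h(W) = 9 - W
(-352 + h(K(d, 3)))*393 = (-352 + (9 - 1*0))*393 = (-352 + (9 + 0))*393 = (-352 + 9)*393 = -343*393 = -134799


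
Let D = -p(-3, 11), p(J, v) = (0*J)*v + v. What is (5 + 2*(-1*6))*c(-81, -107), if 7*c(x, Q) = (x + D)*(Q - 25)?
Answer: -12144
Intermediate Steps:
p(J, v) = v (p(J, v) = 0*v + v = 0 + v = v)
D = -11 (D = -1*11 = -11)
c(x, Q) = (-25 + Q)*(-11 + x)/7 (c(x, Q) = ((x - 11)*(Q - 25))/7 = ((-11 + x)*(-25 + Q))/7 = ((-25 + Q)*(-11 + x))/7 = (-25 + Q)*(-11 + x)/7)
(5 + 2*(-1*6))*c(-81, -107) = (5 + 2*(-1*6))*(275/7 - 25/7*(-81) - 11/7*(-107) + (1/7)*(-107)*(-81)) = (5 + 2*(-6))*(275/7 + 2025/7 + 1177/7 + 8667/7) = (5 - 12)*(12144/7) = -7*12144/7 = -12144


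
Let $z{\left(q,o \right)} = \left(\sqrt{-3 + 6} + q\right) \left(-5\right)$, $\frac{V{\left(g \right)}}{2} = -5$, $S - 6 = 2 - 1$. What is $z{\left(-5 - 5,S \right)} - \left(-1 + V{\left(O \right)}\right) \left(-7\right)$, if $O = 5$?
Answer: $-27 - 5 \sqrt{3} \approx -35.66$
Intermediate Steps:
$S = 7$ ($S = 6 + \left(2 - 1\right) = 6 + 1 = 7$)
$V{\left(g \right)} = -10$ ($V{\left(g \right)} = 2 \left(-5\right) = -10$)
$z{\left(q,o \right)} = - 5 q - 5 \sqrt{3}$ ($z{\left(q,o \right)} = \left(\sqrt{3} + q\right) \left(-5\right) = \left(q + \sqrt{3}\right) \left(-5\right) = - 5 q - 5 \sqrt{3}$)
$z{\left(-5 - 5,S \right)} - \left(-1 + V{\left(O \right)}\right) \left(-7\right) = \left(- 5 \left(-5 - 5\right) - 5 \sqrt{3}\right) - \left(-1 - 10\right) \left(-7\right) = \left(- 5 \left(-5 - 5\right) - 5 \sqrt{3}\right) - \left(-11\right) \left(-7\right) = \left(\left(-5\right) \left(-10\right) - 5 \sqrt{3}\right) - 77 = \left(50 - 5 \sqrt{3}\right) - 77 = -27 - 5 \sqrt{3}$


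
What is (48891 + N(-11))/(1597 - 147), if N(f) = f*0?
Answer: 48891/1450 ≈ 33.718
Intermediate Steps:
N(f) = 0
(48891 + N(-11))/(1597 - 147) = (48891 + 0)/(1597 - 147) = 48891/1450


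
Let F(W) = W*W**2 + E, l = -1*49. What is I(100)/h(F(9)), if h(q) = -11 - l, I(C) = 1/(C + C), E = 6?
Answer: 1/7600 ≈ 0.00013158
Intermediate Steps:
l = -49
F(W) = 6 + W**3 (F(W) = W*W**2 + 6 = W**3 + 6 = 6 + W**3)
I(C) = 1/(2*C)
h(q) = 38 (h(q) = -11 - 1*(-49) = -11 + 49 = 38)
I(100)/h(F(9)) = ((1/2)/100)/38 = ((1/2)*(1/100))*(1/38) = (1/200)*(1/38) = 1/7600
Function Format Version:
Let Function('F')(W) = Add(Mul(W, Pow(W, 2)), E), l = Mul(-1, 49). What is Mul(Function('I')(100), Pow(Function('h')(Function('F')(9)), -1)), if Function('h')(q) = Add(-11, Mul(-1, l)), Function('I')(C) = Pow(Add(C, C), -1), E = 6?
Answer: Rational(1, 7600) ≈ 0.00013158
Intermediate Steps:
l = -49
Function('F')(W) = Add(6, Pow(W, 3)) (Function('F')(W) = Add(Mul(W, Pow(W, 2)), 6) = Add(Pow(W, 3), 6) = Add(6, Pow(W, 3)))
Function('I')(C) = Mul(Rational(1, 2), Pow(C, -1)) (Function('I')(C) = Pow(Mul(2, C), -1) = Mul(Rational(1, 2), Pow(C, -1)))
Function('h')(q) = 38 (Function('h')(q) = Add(-11, Mul(-1, -49)) = Add(-11, 49) = 38)
Mul(Function('I')(100), Pow(Function('h')(Function('F')(9)), -1)) = Mul(Mul(Rational(1, 2), Pow(100, -1)), Pow(38, -1)) = Mul(Mul(Rational(1, 2), Rational(1, 100)), Rational(1, 38)) = Mul(Rational(1, 200), Rational(1, 38)) = Rational(1, 7600)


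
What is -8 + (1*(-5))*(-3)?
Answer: 7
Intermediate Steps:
-8 + (1*(-5))*(-3) = -8 - 5*(-3) = -8 + 15 = 7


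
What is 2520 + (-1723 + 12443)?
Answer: 13240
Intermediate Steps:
2520 + (-1723 + 12443) = 2520 + 10720 = 13240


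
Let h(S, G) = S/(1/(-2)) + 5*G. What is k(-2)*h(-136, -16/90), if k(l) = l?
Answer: -4880/9 ≈ -542.22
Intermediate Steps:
h(S, G) = -2*S + 5*G (h(S, G) = S/(-½) + 5*G = S*(-2) + 5*G = -2*S + 5*G)
k(-2)*h(-136, -16/90) = -2*(-2*(-136) + 5*(-16/90)) = -2*(272 + 5*(-16*1/90)) = -2*(272 + 5*(-8/45)) = -2*(272 - 8/9) = -2*2440/9 = -4880/9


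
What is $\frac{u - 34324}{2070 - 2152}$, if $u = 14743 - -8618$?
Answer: $\frac{10963}{82} \approx 133.7$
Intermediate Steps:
$u = 23361$ ($u = 14743 + 8618 = 23361$)
$\frac{u - 34324}{2070 - 2152} = \frac{23361 - 34324}{2070 - 2152} = - \frac{10963}{-82} = \left(-10963\right) \left(- \frac{1}{82}\right) = \frac{10963}{82}$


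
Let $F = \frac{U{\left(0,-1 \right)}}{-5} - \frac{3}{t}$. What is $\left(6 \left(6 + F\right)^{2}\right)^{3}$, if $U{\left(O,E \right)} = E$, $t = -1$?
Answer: $\frac{2046448129536}{15625} \approx 1.3097 \cdot 10^{8}$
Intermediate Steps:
$F = \frac{16}{5}$ ($F = - \frac{1}{-5} - \frac{3}{-1} = \left(-1\right) \left(- \frac{1}{5}\right) - -3 = \frac{1}{5} + 3 = \frac{16}{5} \approx 3.2$)
$\left(6 \left(6 + F\right)^{2}\right)^{3} = \left(6 \left(6 + \frac{16}{5}\right)^{2}\right)^{3} = \left(6 \left(\frac{46}{5}\right)^{2}\right)^{3} = \left(6 \cdot \frac{2116}{25}\right)^{3} = \left(\frac{12696}{25}\right)^{3} = \frac{2046448129536}{15625}$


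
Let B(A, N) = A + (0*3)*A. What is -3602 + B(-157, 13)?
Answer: -3759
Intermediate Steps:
B(A, N) = A (B(A, N) = A + 0*A = A + 0 = A)
-3602 + B(-157, 13) = -3602 - 157 = -3759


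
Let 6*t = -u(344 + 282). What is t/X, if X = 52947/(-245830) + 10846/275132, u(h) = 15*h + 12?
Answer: 92644354205/10403096 ≈ 8905.5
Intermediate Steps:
u(h) = 12 + 15*h
X = -10403096/59122115 (X = 52947*(-1/245830) + 10846*(1/275132) = -52947/245830 + 493/12506 = -10403096/59122115 ≈ -0.17596)
t = -1567 (t = (-(12 + 15*(344 + 282)))/6 = (-(12 + 15*626))/6 = (-(12 + 9390))/6 = (-1*9402)/6 = (⅙)*(-9402) = -1567)
t/X = -1567/(-10403096/59122115) = -1567*(-59122115/10403096) = 92644354205/10403096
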